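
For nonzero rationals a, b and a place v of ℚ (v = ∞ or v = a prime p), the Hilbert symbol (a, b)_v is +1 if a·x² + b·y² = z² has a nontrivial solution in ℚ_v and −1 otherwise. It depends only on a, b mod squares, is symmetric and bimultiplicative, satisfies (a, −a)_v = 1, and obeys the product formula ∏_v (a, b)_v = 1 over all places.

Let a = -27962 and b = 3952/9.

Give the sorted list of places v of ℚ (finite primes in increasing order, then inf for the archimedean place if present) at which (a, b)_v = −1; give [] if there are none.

[2, 31]

(a, b) ≡ (-27962, 247) mod (ℚ^×)²; places V = {2, 3, 11, 13, 19, 31, 41, ∞}.
(a,b)_11: α=1, u≡10; β=0, v≡4 (mod 11); (10|11)=-1, (4|11)=+1; sign (−1)^0·-1^0·+1^1 = +1.
(a,b)_19: α=0, u≡6; β=1, v≡2 (mod 19); (6|19)=+1, (2|19)=-1; sign (−1)^0·+1^1·-1^0 = +1.
(a,b)_2: α=1, β=4; u≡3, v≡7 (mod 8); ε(u)ε(v)=1·1, αω(v)=1·0, βω(u)=4·1; sum ≡ 1  ⇒  -1.
(a,b)_13: α=0, u≡1; β=1, v≡2 (mod 13); (1|13)=+1, (2|13)=-1; sign (−1)^0·+1^1·-1^0 = +1.
(a,b)_31: α=1, u≡28; β=0, v≡12 (mod 31); (28|31)=+1, (12|31)=-1; sign (−1)^0·+1^0·-1^1 = -1.
(a,b)_∞: sgn(-27962)=−, sgn(247)=+, so +1.
(a,b)_3: α=0, u≡1; β=-2, v≡1 (mod 3); (1|3)=+1, (1|3)=+1; sign (−1)^0·+1^-2·+1^0 = +1.
(a,b)_41: α=1, u≡15; β=0, v≡20 (mod 41); (15|41)=-1, (20|41)=+1; sign (−1)^0·-1^0·+1^1 = +1.
|Ram(-27962, 247)| = 2, even; anisotropic at {2, 31}.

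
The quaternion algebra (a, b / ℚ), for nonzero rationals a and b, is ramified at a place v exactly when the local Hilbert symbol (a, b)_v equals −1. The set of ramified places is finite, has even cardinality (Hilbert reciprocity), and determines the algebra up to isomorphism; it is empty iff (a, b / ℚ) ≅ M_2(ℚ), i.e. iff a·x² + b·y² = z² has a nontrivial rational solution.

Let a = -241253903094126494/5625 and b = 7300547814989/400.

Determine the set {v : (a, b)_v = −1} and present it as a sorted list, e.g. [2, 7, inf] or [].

Mod squares: a ≡ -43214, b ≡ 221. Check v ∈ {∞, 2, 3, 5, 11, 13, 17, 31, 41}.
v=31: a=31^3·(≡16), b=31^2·(≡20) mod 31; (16|31)=+1, (20|31)=+1; (−1)^{3·2·15}·(+1)^2·(+1)^3 = +1.
v=13: a=13^4·(≡5), b=13^3·(≡4) mod 13; (5|13)=-1, (4|13)=+1; (−1)^{4·3·6}·(-1)^3·(+1)^4 = -1.
v=17: a=17^1·(≡8), b=17^1·(≡1) mod 17; (8|17)=+1, (1|17)=+1; (−1)^{1·1·8}·(+1)^1·(+1)^1 = +1.
v=11: a=11^2·(≡5), b=11^2·(≡3) mod 11; (5|11)=+1, (3|11)=+1; (−1)^{2·2·5}·(+1)^2·(+1)^2 = +1.
v=2: v_2(a)=1, v_2(b)=-4; units ≡ 1, 5 (mod 8); ε·ε+αω+βω = 0·0+1·1+-4·0 ≡ 1  ⇒  (a,b)_2 = -1.
v=41: a=41^3·(≡3), b=41^2·(≡1) mod 41; (3|41)=-1, (1|41)=+1; (−1)^{3·2·20}·(-1)^2·(+1)^3 = +1.
v=∞: -43214 < 0 and 221 > 0  ⇒  (a,b)_∞ = +1.
v=3: a=3^-2·(≡1), b=3^0·(≡2) mod 3; (1|3)=+1, (2|3)=-1; (−1)^{-2·0·1}·(+1)^0·(-1)^-2 = +1.
v=5: a=5^-4·(≡4), b=5^-2·(≡4) mod 5; (4|5)=+1, (4|5)=+1; (−1)^{-4·-2·2}·(+1)^-2·(+1)^-4 = +1.
|Ram(-43214, 221)| = 2, even; anisotropic at {2, 13}.

[2, 13]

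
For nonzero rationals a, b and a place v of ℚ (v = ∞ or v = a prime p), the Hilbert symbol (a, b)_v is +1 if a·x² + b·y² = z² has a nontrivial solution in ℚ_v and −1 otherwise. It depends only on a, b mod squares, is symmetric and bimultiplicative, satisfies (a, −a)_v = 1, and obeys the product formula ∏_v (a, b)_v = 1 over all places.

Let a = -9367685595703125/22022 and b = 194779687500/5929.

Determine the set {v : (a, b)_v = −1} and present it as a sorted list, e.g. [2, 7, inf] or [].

(a, b) ≡ (-910, 19) mod (ℚ^×)²; places V = {2, 3, 5, 7, 11, 13, 19, ∞}.
(a,b)_13: α=-1, u≡6; β=0, v≡8 (mod 13); (6|13)=-1, (8|13)=-1; sign (−1)^0·-1^0·-1^-1 = -1.
(a,b)_∞: sgn(-910)=−, sgn(19)=+, so +1.
(a,b)_5: α=11, u≡2; β=8, v≡4 (mod 5); (2|5)=-1, (4|5)=+1; sign (−1)^0·-1^8·+1^11 = +1.
(a,b)_2: α=-1, β=2; u≡1, v≡3 (mod 8); ε(u)ε(v)=0·1, αω(v)=-1·1, βω(u)=2·0; sum ≡ 1  ⇒  -1.
(a,b)_7: α=-1, u≡3; β=-2, v≡3 (mod 7); (3|7)=-1, (3|7)=-1; sign (−1)^0·-1^-2·-1^-1 = -1.
(a,b)_3: α=12, u≡2; β=8, v≡1 (mod 3); (2|3)=-1, (1|3)=+1; sign (−1)^0·-1^8·+1^12 = +1.
(a,b)_11: α=-2, u≡4; β=-2, v≡7 (mod 11); (4|11)=+1, (7|11)=-1; sign (−1)^0·+1^-2·-1^-2 = +1.
(a,b)_19: α=2, u≡10; β=1, v≡1 (mod 19); (10|19)=-1, (1|19)=+1; sign (−1)^0·-1^1·+1^2 = -1.
|Ram(-910, 19)| = 4, even; anisotropic at {2, 7, 13, 19}.

[2, 7, 13, 19]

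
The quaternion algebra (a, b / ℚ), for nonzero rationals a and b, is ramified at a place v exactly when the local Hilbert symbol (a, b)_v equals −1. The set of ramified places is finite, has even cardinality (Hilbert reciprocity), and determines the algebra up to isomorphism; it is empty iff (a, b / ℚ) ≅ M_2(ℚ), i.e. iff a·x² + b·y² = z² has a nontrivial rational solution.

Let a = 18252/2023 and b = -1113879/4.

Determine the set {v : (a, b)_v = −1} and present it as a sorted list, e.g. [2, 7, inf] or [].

[7, 13]

(a, b) ≡ (21, -39) mod (ℚ^×)²; places V = {2, 3, 7, 13, 17, ∞}.
(a,b)_7: α=-1, u≡5; β=0, v≡6 (mod 7); (5|7)=-1, (6|7)=-1; sign (−1)^0·-1^0·-1^-1 = -1.
(a,b)_13: α=2, u≡7; β=5, v≡9 (mod 13); (7|13)=-1, (9|13)=+1; sign (−1)^0·-1^5·+1^2 = -1.
(a,b)_17: α=-2, u≡4; β=0, v≡3 (mod 17); (4|17)=+1, (3|17)=-1; sign (−1)^0·+1^0·-1^-2 = +1.
(a,b)_2: α=2, β=-2; u≡5, v≡1 (mod 8); ε(u)ε(v)=0·0, αω(v)=2·0, βω(u)=-2·1; sum ≡ 0  ⇒  +1.
(a,b)_∞: sgn(21)=+, sgn(-39)=−, so +1.
(a,b)_3: α=3, u≡1; β=1, v≡2 (mod 3); (1|3)=+1, (2|3)=-1; sign (−1)^1·+1^1·-1^3 = +1.
Ram(21, -39) = {7, 13}; no ℚ_7-point on the conic.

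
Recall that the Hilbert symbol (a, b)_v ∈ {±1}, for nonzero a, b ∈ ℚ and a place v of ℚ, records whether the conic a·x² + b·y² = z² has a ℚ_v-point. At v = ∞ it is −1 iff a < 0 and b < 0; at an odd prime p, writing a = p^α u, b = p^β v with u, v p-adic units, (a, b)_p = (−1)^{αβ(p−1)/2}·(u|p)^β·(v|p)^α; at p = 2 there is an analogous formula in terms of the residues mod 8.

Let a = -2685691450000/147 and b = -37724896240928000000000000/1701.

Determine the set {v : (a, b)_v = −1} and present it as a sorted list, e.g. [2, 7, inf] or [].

Mod squares: a ≡ -3315, b ≡ -42. Check v ∈ {∞, 2, 3, 5, 7, 13, 17, 29}.
v=7: a=7^-2·(≡5), b=7^-1·(≡4) mod 7; (5|7)=-1, (4|7)=+1; (−1)^{-2·-1·3}·(-1)^-1·(+1)^-2 = -1.
v=5: a=5^5·(≡3), b=5^12·(≡2) mod 5; (3|5)=-1, (2|5)=-1; (−1)^{5·12·2}·(-1)^12·(-1)^5 = -1.
v=3: a=3^-1·(≡2), b=3^-5·(≡1) mod 3; (2|3)=-1, (1|3)=+1; (−1)^{-1·-5·1}·(-1)^-5·(+1)^-1 = +1.
v=29: a=29^2·(≡7), b=29^0·(≡28) mod 29; (7|29)=+1, (28|29)=+1; (−1)^{2·0·14}·(+1)^0·(+1)^2 = +1.
v=∞: -3315 < 0 and -42 < 0  ⇒  (a,b)_∞ = -1.
v=2: v_2(a)=4, v_2(b)=17; units ≡ 5, 3 (mod 8); ε·ε+αω+βω = 0·1+4·1+17·1 ≡ 1  ⇒  (a,b)_2 = -1.
v=13: a=13^1·(≡11), b=13^2·(≡9) mod 13; (11|13)=-1, (9|13)=+1; (−1)^{1·2·6}·(-1)^2·(+1)^1 = +1.
v=17: a=17^3·(≡1), b=17^8·(≡8) mod 17; (1|17)=+1, (8|17)=+1; (−1)^{3·8·8}·(+1)^8·(+1)^3 = +1.
(-3315, -42 / ℚ) ramifies at {2, 5, 7, ∞}: a division algebra.

[2, 5, 7, inf]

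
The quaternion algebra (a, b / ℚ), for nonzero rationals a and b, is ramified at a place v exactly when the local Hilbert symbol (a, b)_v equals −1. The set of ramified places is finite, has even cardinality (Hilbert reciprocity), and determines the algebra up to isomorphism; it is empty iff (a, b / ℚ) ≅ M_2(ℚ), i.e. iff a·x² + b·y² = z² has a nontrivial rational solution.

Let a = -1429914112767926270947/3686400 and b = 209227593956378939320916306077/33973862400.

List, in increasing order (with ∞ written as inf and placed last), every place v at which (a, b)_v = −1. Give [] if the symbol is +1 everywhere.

[23, 37]

Mod squares: a ≡ -1363, b ≡ 39997. Check v ∈ {∞, 2, 3, 5, 7, 11, 23, 29, 37, 47}.
v=∞: -1363 < 0 and 39997 > 0  ⇒  (a,b)_∞ = +1.
v=3: a=3^-2·(≡2), b=3^-4·(≡1) mod 3; (2|3)=-1, (1|3)=+1; (−1)^{-2·-4·1}·(-1)^-4·(+1)^-2 = +1.
v=47: a=47^1·(≡12), b=47^1·(≡10) mod 47; (12|47)=+1, (10|47)=-1; (−1)^{1·1·23}·(+1)^1·(-1)^1 = +1.
v=11: a=11^4·(≡4), b=11^6·(≡5) mod 11; (4|11)=+1, (5|11)=+1; (−1)^{4·6·5}·(+1)^6·(+1)^4 = +1.
v=37: a=37^2·(≡13), b=37^3·(≡35) mod 37; (13|37)=-1, (35|37)=-1; (−1)^{2·3·18}·(-1)^3·(-1)^2 = -1.
v=23: a=23^2·(≡7), b=23^3·(≡17) mod 23; (7|23)=-1, (17|23)=-1; (−1)^{2·3·11}·(-1)^3·(-1)^2 = -1.
v=29: a=29^3·(≡12), b=29^4·(≡28) mod 29; (12|29)=-1, (28|29)=+1; (−1)^{3·4·14}·(-1)^4·(+1)^3 = +1.
v=2: v_2(a)=-14, v_2(b)=-24; units ≡ 5, 5 (mod 8); ε·ε+αω+βω = 0·0+-14·1+-24·1 ≡ 0  ⇒  (a,b)_2 = +1.
v=5: a=5^-2·(≡3), b=5^-2·(≡2) mod 5; (3|5)=-1, (2|5)=-1; (−1)^{-2·-2·2}·(-1)^-2·(-1)^-2 = +1.
v=7: a=7^6·(≡4), b=7^8·(≡6) mod 7; (4|7)=+1, (6|7)=-1; (−1)^{6·8·3}·(+1)^8·(-1)^6 = +1.
Ram(-1363, 39997) = {23, 37}; no ℚ_23-point on the conic.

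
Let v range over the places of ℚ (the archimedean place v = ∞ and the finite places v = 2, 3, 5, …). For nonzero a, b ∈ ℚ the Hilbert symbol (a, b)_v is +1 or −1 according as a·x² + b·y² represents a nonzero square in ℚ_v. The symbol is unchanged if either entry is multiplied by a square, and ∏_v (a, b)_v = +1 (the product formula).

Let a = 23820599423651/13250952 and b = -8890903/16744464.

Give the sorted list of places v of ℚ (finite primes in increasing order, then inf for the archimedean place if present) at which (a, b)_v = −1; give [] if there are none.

(a, b) ≡ (125302, -7) mod (ℚ^×)²; places V = {2, 3, 7, 11, 13, 17, 23, 31, 37, 43, 47, ∞}.
(a,b)_47: α=1, u≡27; β=0, v≡41 (mod 47); (27|47)=+1, (41|47)=-1; sign (−1)^0·+1^0·-1^1 = -1.
(a,b)_43: α=1, u≡20; β=0, v≡13 (mod 43); (20|43)=-1, (13|43)=+1; sign (−1)^0·-1^0·+1^1 = +1.
(a,b)_37: α=2, u≡13; β=0, v≡4 (mod 37); (13|37)=-1, (4|37)=+1; sign (−1)^0·-1^0·+1^2 = +1.
(a,b)_23: α=0, u≡17; β=2, v≡13 (mod 23); (17|23)=-1, (13|23)=+1; sign (−1)^0·-1^2·+1^0 = +1.
(a,b)_17: α=2, u≡6; β=0, v≡10 (mod 17); (6|17)=-1, (10|17)=-1; sign (−1)^0·-1^0·-1^2 = +1.
(a,b)_31: α=3, u≡26; β=-2, v≡26 (mod 31); (26|31)=-1, (26|31)=-1; sign (−1)^0·-1^-2·-1^3 = -1.
(a,b)_3: α=-4, u≡1; β=-2, v≡2 (mod 3); (1|3)=+1, (2|3)=-1; sign (−1)^0·+1^-2·-1^-4 = +1.
(a,b)_2: α=-3, β=-4; u≡3, v≡1 (mod 8); ε(u)ε(v)=1·0, αω(v)=-3·0, βω(u)=-4·1; sum ≡ 0  ⇒  +1.
(a,b)_11: α=-2, u≡9; β=-2, v≡3 (mod 11); (9|11)=+1, (3|11)=+1; sign (−1)^0·+1^-2·+1^-2 = +1.
(a,b)_7: α=0, u≡2; β=5, v≡5 (mod 7); (2|7)=+1, (5|7)=-1; sign (−1)^0·+1^5·-1^0 = +1.
(a,b)_∞: sgn(125302)=+, sgn(-7)=−, so +1.
(a,b)_13: α=-2, u≡6; β=0, v≡2 (mod 13); (6|13)=-1, (2|13)=-1; sign (−1)^0·-1^0·-1^-2 = +1.
(125302, -7 / ℚ) ramifies at {31, 47}: a division algebra.

[31, 47]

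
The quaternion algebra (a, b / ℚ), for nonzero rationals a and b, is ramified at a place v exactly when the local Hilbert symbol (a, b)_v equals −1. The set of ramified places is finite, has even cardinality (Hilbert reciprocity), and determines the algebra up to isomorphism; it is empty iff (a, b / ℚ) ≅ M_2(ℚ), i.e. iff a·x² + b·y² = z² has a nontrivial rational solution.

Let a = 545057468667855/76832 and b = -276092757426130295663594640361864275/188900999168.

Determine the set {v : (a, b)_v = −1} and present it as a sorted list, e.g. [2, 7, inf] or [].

(a, b) ≡ (52356590, -1222) mod (ℚ^×)²; places V = {2, 3, 5, 7, 11, 13, 19, 41, 47, ∞}.
(a,b)_19: α=1, u≡12; β=2, v≡15 (mod 19); (12|19)=-1, (15|19)=-1; sign (−1)^0·-1^2·-1^1 = -1.
(a,b)_∞: sgn(52356590)=+, sgn(-1222)=−, so +1.
(a,b)_47: α=1, u≡22; β=3, v≡12 (mod 47); (22|47)=-1, (12|47)=+1; sign (−1)^1·-1^3·+1^1 = +1.
(a,b)_11: α=1, u≡3; β=2, v≡8 (mod 11); (3|11)=+1, (8|11)=-1; sign (−1)^0·+1^2·-1^1 = -1.
(a,b)_13: α=5, u≡1; β=13, v≡1 (mod 13); (1|13)=+1, (1|13)=+1; sign (−1)^0·+1^13·+1^5 = +1.
(a,b)_3: α=6, u≡2; β=14, v≡2 (mod 3); (2|3)=-1, (2|3)=-1; sign (−1)^0·-1^14·-1^6 = +1.
(a,b)_2: α=-5, β=-15; u≡7, v≡5 (mod 8); ε(u)ε(v)=1·0, αω(v)=-5·1, βω(u)=-15·0; sum ≡ 1  ⇒  -1.
(a,b)_7: α=-4, u≡6; β=-8, v≡6 (mod 7); (6|7)=-1, (6|7)=-1; sign (−1)^0·-1^-8·-1^-4 = +1.
(a,b)_5: α=1, u≡3; β=2, v≡3 (mod 5); (3|5)=-1, (3|5)=-1; sign (−1)^0·-1^2·-1^1 = -1.
(a,b)_41: α=1, u≡20; β=2, v≡36 (mod 41); (20|41)=+1, (36|41)=+1; sign (−1)^0·+1^2·+1^1 = +1.
|Ram(52356590, -1222)| = 4, even; anisotropic at {2, 5, 11, 19}.

[2, 5, 11, 19]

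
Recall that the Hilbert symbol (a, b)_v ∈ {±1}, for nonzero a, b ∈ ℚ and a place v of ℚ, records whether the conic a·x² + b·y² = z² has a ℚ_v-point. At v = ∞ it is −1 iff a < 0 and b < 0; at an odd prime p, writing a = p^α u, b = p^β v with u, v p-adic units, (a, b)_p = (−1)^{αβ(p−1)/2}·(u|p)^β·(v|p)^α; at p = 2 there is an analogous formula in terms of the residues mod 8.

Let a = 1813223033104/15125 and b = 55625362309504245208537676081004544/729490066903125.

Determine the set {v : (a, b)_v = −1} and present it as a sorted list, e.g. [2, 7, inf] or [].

Mod squares: a ≡ 13750205, b ≡ 723695. Check v ∈ {∞, 2, 3, 5, 7, 11, 19, 23, 29, 31}.
v=∞: 13750205 > 0 and 723695 > 0  ⇒  (a,b)_∞ = +1.
v=19: a=19^1·(≡1), b=19^0·(≡6) mod 19; (1|19)=+1, (6|19)=+1; (−1)^{1·0·9}·(+1)^0·(+1)^1 = +1.
v=7: a=7^3·(≡5), b=7^9·(≡2) mod 7; (5|7)=-1, (2|7)=+1; (−1)^{3·9·3}·(-1)^9·(+1)^3 = +1.
v=23: a=23^1·(≡11), b=23^3·(≡6) mod 23; (11|23)=-1, (6|23)=+1; (−1)^{1·3·11}·(-1)^3·(+1)^1 = +1.
v=11: a=11^-2·(≡8), b=11^-10·(≡9) mod 11; (8|11)=-1, (9|11)=+1; (−1)^{-2·-10·5}·(-1)^-10·(+1)^-2 = +1.
v=5: a=5^-3·(≡4), b=5^-5·(≡1) mod 5; (4|5)=+1, (1|5)=+1; (−1)^{-3·-5·2}·(+1)^-5·(+1)^-3 = +1.
v=3: a=3^0·(≡2), b=3^-2·(≡2) mod 3; (2|3)=-1, (2|3)=-1; (−1)^{0·-2·1}·(-1)^-2·(-1)^0 = +1.
v=31: a=31^1·(≡8), b=31^3·(≡19) mod 31; (8|31)=+1, (19|31)=+1; (−1)^{1·3·15}·(+1)^3·(+1)^1 = -1.
v=29: a=29^3·(≡9), b=29^9·(≡27) mod 29; (9|29)=+1, (27|29)=-1; (−1)^{3·9·14}·(+1)^9·(-1)^3 = -1.
v=2: v_2(a)=4, v_2(b)=18; units ≡ 5, 7 (mod 8); ε·ε+αω+βω = 0·1+4·0+18·1 ≡ 0  ⇒  (a,b)_2 = +1.
(13750205, 723695 / ℚ) ramifies at {29, 31}: a division algebra.

[29, 31]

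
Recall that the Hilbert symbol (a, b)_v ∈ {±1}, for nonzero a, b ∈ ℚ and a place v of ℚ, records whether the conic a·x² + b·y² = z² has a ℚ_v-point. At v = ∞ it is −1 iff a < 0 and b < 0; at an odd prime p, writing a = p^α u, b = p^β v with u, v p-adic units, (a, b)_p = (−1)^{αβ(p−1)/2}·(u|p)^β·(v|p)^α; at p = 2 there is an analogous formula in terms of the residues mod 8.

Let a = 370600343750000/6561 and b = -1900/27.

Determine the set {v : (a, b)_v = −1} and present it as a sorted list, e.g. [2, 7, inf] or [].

Mod squares: a ≡ 455, b ≡ -57. Check v ∈ {∞, 2, 3, 5, 7, 13, 19}.
v=∞: 455 > 0 and -57 < 0  ⇒  (a,b)_∞ = +1.
v=2: v_2(a)=4, v_2(b)=2; units ≡ 7, 7 (mod 8); ε·ε+αω+βω = 1·1+4·0+2·0 ≡ 1  ⇒  (a,b)_2 = -1.
v=19: a=19^4·(≡2), b=19^1·(≡16) mod 19; (2|19)=-1, (16|19)=+1; (−1)^{4·1·9}·(-1)^1·(+1)^4 = -1.
v=3: a=3^-8·(≡2), b=3^-3·(≡2) mod 3; (2|3)=-1, (2|3)=-1; (−1)^{-8·-3·1}·(-1)^-3·(-1)^-8 = -1.
v=13: a=13^1·(≡1), b=13^0·(≡11) mod 13; (1|13)=+1, (11|13)=-1; (−1)^{1·0·6}·(+1)^0·(-1)^1 = -1.
v=5: a=5^9·(≡1), b=5^2·(≡2) mod 5; (1|5)=+1, (2|5)=-1; (−1)^{9·2·2}·(+1)^2·(-1)^9 = -1.
v=7: a=7^1·(≡2), b=7^0·(≡3) mod 7; (2|7)=+1, (3|7)=-1; (−1)^{1·0·3}·(+1)^0·(-1)^1 = -1.
(455, -57 / ℚ) ramifies at {2, 3, 5, 7, 13, 19}: a division algebra.

[2, 3, 5, 7, 13, 19]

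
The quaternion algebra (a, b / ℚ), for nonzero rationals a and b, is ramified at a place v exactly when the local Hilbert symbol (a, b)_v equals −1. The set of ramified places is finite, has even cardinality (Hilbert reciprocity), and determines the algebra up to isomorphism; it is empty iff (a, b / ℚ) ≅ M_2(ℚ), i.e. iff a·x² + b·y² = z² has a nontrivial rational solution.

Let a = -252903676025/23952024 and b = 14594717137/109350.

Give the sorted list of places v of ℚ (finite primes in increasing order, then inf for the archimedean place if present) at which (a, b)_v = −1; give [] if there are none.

[3, 7, 13, 23]

Mod squares: a ≡ -6006, b ≡ 4282278. Check v ∈ {∞, 2, 3, 5, 7, 11, 13, 17, 23, 31, 37}.
v=2: v_2(a)=-3, v_2(b)=-1; units ≡ 5, 3 (mod 8); ε·ε+αω+βω = 0·1+-3·1+-1·1 ≡ 0  ⇒  (a,b)_2 = +1.
v=13: a=13^1·(≡11), b=13^3·(≡3) mod 13; (11|13)=-1, (3|13)=+1; (−1)^{1·3·6}·(-1)^3·(+1)^1 = -1.
v=7: a=7^1·(≡6), b=7^1·(≡5) mod 7; (6|7)=-1, (5|7)=-1; (−1)^{1·1·3}·(-1)^1·(-1)^1 = -1.
v=∞: -6006 < 0 and 4282278 > 0  ⇒  (a,b)_∞ = +1.
v=37: a=37^-2·(≡16), b=37^0·(≡21) mod 37; (16|37)=+1, (21|37)=+1; (−1)^{-2·0·18}·(+1)^0·(+1)^-2 = +1.
v=3: a=3^-7·(≡2), b=3^-7·(≡2) mod 3; (2|3)=-1, (2|3)=-1; (−1)^{-7·-7·1}·(-1)^-7·(-1)^-7 = -1.
v=11: a=11^3·(≡5), b=11^3·(≡2) mod 11; (5|11)=+1, (2|11)=-1; (−1)^{3·3·5}·(+1)^3·(-1)^3 = +1.
v=17: a=17^4·(≡10), b=17^0·(≡5) mod 17; (10|17)=-1, (5|17)=-1; (−1)^{4·0·8}·(-1)^0·(-1)^4 = +1.
v=5: a=5^2·(≡1), b=5^-2·(≡3) mod 5; (1|5)=+1, (3|5)=-1; (−1)^{2·-2·2}·(+1)^-2·(-1)^2 = +1.
v=23: a=23^0·(≡17), b=23^1·(≡1) mod 23; (17|23)=-1, (1|23)=+1; (−1)^{0·1·11}·(-1)^1·(+1)^0 = -1.
v=31: a=31^0·(≡9), b=31^1·(≡18) mod 31; (9|31)=+1, (18|31)=+1; (−1)^{0·1·15}·(+1)^1·(+1)^0 = +1.
(-6006, 4282278 / ℚ) ramifies at {3, 7, 13, 23}: a division algebra.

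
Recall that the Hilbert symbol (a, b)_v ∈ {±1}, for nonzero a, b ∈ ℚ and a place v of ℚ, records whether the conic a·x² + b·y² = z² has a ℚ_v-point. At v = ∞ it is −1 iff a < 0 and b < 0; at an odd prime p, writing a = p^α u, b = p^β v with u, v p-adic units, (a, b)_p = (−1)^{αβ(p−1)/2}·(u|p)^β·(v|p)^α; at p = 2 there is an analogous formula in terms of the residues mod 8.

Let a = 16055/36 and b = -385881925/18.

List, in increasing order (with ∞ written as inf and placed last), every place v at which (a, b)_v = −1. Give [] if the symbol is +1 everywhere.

[2, 11]

Mod squares: a ≡ 95, b ≡ -506. Check v ∈ {∞, 2, 3, 5, 11, 13, 19, 23}.
v=23: a=23^0·(≡16), b=23^1·(≡2) mod 23; (16|23)=+1, (2|23)=+1; (−1)^{0·1·11}·(+1)^1·(+1)^0 = +1.
v=5: a=5^1·(≡1), b=5^2·(≡1) mod 5; (1|5)=+1, (1|5)=+1; (−1)^{1·2·2}·(+1)^2·(+1)^1 = +1.
v=13: a=13^2·(≡3), b=13^2·(≡12) mod 13; (3|13)=+1, (12|13)=+1; (−1)^{2·2·6}·(+1)^2·(+1)^2 = +1.
v=11: a=11^0·(≡2), b=11^1·(≡5) mod 11; (2|11)=-1, (5|11)=+1; (−1)^{0·1·5}·(-1)^1·(+1)^0 = -1.
v=2: v_2(a)=-2, v_2(b)=-1; units ≡ 7, 3 (mod 8); ε·ε+αω+βω = 1·1+-2·1+-1·0 ≡ 1  ⇒  (a,b)_2 = -1.
v=3: a=3^-2·(≡2), b=3^-2·(≡1) mod 3; (2|3)=-1, (1|3)=+1; (−1)^{-2·-2·1}·(-1)^-2·(+1)^-2 = +1.
v=19: a=19^1·(≡5), b=19^2·(≡4) mod 19; (5|19)=+1, (4|19)=+1; (−1)^{1·2·9}·(+1)^2·(+1)^1 = +1.
v=∞: 95 > 0 and -506 < 0  ⇒  (a,b)_∞ = +1.
Ram(95, -506) = {2, 11}; no ℚ_2-point on the conic.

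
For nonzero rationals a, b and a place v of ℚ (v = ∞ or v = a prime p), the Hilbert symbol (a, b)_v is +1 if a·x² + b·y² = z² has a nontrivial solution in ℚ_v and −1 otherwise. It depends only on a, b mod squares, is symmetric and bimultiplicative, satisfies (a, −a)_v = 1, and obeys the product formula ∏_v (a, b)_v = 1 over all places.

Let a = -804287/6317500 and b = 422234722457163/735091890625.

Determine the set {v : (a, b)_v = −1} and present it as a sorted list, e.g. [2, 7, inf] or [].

(a, b) ≡ (-161, 184667) mod (ℚ^×)²; places V = {2, 3, 5, 7, 11, 17, 19, 23, 31, 37, ∞}.
(a,b)_∞: sgn(-161)=−, sgn(184667)=+, so +1.
(a,b)_7: α=-1, u≡5; β=3, v≡5 (mod 7); (5|7)=-1, (5|7)=-1; sign (−1)^1·-1^3·-1^-1 = -1.
(a,b)_11: α=2, u≡4; β=2, v≡10 (mod 11); (4|11)=+1, (10|11)=-1; sign (−1)^0·+1^2·-1^2 = +1.
(a,b)_5: α=-4, u≡1; β=-6, v≡3 (mod 5); (1|5)=+1, (3|5)=-1; sign (−1)^0·+1^-6·-1^-4 = +1.
(a,b)_2: α=-2, β=0; u≡7, v≡3 (mod 8); ε(u)ε(v)=1·1, αω(v)=-2·1, βω(u)=0·0; sum ≡ 1  ⇒  -1.
(a,b)_23: α=1, u≡16; β=3, v≡13 (mod 23); (16|23)=+1, (13|23)=+1; sign (−1)^1·+1^3·+1^1 = -1.
(a,b)_37: α=0, u≡35; β=1, v≡36 (mod 37); (35|37)=-1, (36|37)=+1; sign (−1)^0·-1^1·+1^0 = -1.
(a,b)_3: α=0, u≡1; β=6, v≡2 (mod 3); (1|3)=+1, (2|3)=-1; sign (−1)^0·+1^6·-1^0 = +1.
(a,b)_19: α=-2, u≡2; β=-6, v≡1 (mod 19); (2|19)=-1, (1|19)=+1; sign (−1)^0·-1^-6·+1^-2 = +1.
(a,b)_17: α=2, u≡2; β=0, v≡8 (mod 17); (2|17)=+1, (8|17)=+1; sign (−1)^0·+1^0·+1^2 = +1.
(a,b)_31: α=0, u≡7; β=1, v≡20 (mod 31); (7|31)=+1, (20|31)=+1; sign (−1)^0·+1^1·+1^0 = +1.
Ram(-161, 184667) = {2, 7, 23, 37}; no ℚ_2-point on the conic.

[2, 7, 23, 37]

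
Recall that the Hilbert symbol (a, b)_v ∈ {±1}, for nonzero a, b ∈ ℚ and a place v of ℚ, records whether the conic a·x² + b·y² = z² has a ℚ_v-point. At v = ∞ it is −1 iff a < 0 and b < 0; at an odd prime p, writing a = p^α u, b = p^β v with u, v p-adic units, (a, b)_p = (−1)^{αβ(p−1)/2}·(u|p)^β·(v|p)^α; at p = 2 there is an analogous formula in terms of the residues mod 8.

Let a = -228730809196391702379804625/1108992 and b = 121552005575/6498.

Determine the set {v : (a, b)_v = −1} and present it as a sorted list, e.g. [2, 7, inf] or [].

[2, 7, 11, 13]

Mod squares: a ≡ -1155, b ≡ 286. Check v ∈ {∞, 2, 3, 5, 7, 11, 13, 17, 19}.
v=∞: -1155 < 0 and 286 > 0  ⇒  (a,b)_∞ = +1.
v=5: a=5^3·(≡4), b=5^2·(≡1) mod 5; (4|5)=+1, (1|5)=+1; (−1)^{3·2·2}·(+1)^2·(+1)^3 = +1.
v=3: a=3^-1·(≡2), b=3^-2·(≡1) mod 3; (2|3)=-1, (1|3)=+1; (−1)^{-1·-2·1}·(-1)^-2·(+1)^-1 = +1.
v=13: a=13^2·(≡11), b=13^1·(≡3) mod 13; (11|13)=-1, (3|13)=+1; (−1)^{2·1·6}·(-1)^1·(+1)^2 = -1.
v=19: a=19^-2·(≡17), b=19^-2·(≡7) mod 19; (17|19)=+1, (7|19)=+1; (−1)^{-2·-2·9}·(+1)^-2·(+1)^-2 = +1.
v=2: v_2(a)=-10, v_2(b)=-1; units ≡ 5, 7 (mod 8); ε·ε+αω+βω = 0·1+-10·0+-1·1 ≡ 1  ⇒  (a,b)_2 = -1.
v=11: a=11^5·(≡4), b=11^1·(≡9) mod 11; (4|11)=+1, (9|11)=+1; (−1)^{5·1·5}·(+1)^1·(+1)^5 = -1.
v=17: a=17^2·(≡13), b=17^2·(≡7) mod 17; (13|17)=+1, (7|17)=-1; (−1)^{2·2·8}·(+1)^2·(-1)^2 = +1.
v=7: a=7^17·(≡6), b=7^6·(≡5) mod 7; (6|7)=-1, (5|7)=-1; (−1)^{17·6·3}·(-1)^6·(-1)^17 = -1.
|Ram(-1155, 286)| = 4, even; anisotropic at {2, 7, 11, 13}.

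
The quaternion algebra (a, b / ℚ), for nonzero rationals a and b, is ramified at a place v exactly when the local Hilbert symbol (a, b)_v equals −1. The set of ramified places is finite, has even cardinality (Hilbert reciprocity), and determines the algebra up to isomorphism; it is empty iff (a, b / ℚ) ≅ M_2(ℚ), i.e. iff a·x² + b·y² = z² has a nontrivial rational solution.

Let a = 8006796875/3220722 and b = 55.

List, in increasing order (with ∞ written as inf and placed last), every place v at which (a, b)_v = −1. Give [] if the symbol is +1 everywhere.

(a, b) ≡ (70, 55) mod (ℚ^×)²; places V = {2, 3, 5, 7, 11, 47, ∞}.
(a,b)_11: α=4, u≡1; β=1, v≡5 (mod 11); (1|11)=+1, (5|11)=+1; sign (−1)^0·+1^1·+1^4 = +1.
(a,b)_2: α=-1, β=0; u≡3, v≡7 (mod 8); ε(u)ε(v)=1·1, αω(v)=-1·0, βω(u)=0·1; sum ≡ 1  ⇒  -1.
(a,b)_∞: sgn(70)=+, sgn(55)=+, so +1.
(a,b)_3: α=-6, u≡1; β=0, v≡1 (mod 3); (1|3)=+1, (1|3)=+1; sign (−1)^0·+1^0·+1^-6 = +1.
(a,b)_5: α=7, u≡1; β=1, v≡1 (mod 5); (1|5)=+1, (1|5)=+1; sign (−1)^0·+1^1·+1^7 = +1.
(a,b)_47: α=-2, u≡15; β=0, v≡8 (mod 47); (15|47)=-1, (8|47)=+1; sign (−1)^0·-1^0·+1^-2 = +1.
(a,b)_7: α=1, u≡6; β=0, v≡6 (mod 7); (6|7)=-1, (6|7)=-1; sign (−1)^0·-1^0·-1^1 = -1.
Ram(70, 55) = {2, 7}; no ℚ_2-point on the conic.

[2, 7]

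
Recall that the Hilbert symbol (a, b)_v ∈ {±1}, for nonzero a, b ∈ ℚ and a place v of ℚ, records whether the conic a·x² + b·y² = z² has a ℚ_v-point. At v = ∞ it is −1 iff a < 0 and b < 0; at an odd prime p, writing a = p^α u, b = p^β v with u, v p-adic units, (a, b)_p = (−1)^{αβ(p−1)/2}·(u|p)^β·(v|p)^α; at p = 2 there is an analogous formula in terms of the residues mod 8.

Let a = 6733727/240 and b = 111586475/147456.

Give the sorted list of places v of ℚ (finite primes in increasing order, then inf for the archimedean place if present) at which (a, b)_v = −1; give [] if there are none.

Mod squares: a ≡ 2145, b ≡ 11. Check v ∈ {∞, 2, 3, 5, 7, 11, 13, 31}.
v=31: a=31^2·(≡27), b=31^0·(≡29) mod 31; (27|31)=-1, (29|31)=-1; (−1)^{2·0·15}·(-1)^0·(-1)^2 = +1.
v=13: a=13^1·(≡12), b=13^2·(≡7) mod 13; (12|13)=+1, (7|13)=-1; (−1)^{1·2·6}·(+1)^2·(-1)^1 = -1.
v=11: a=11^1·(≡2), b=11^1·(≡3) mod 11; (2|11)=-1, (3|11)=+1; (−1)^{1·1·5}·(-1)^1·(+1)^1 = +1.
v=2: v_2(a)=-4, v_2(b)=-14; units ≡ 1, 3 (mod 8); ε·ε+αω+βω = 0·1+-4·1+-14·0 ≡ 0  ⇒  (a,b)_2 = +1.
v=∞: 2145 > 0 and 11 > 0  ⇒  (a,b)_∞ = +1.
v=5: a=5^-1·(≡4), b=5^2·(≡4) mod 5; (4|5)=+1, (4|5)=+1; (−1)^{-1·2·2}·(+1)^2·(+1)^-1 = +1.
v=7: a=7^2·(≡3), b=7^4·(≡2) mod 7; (3|7)=-1, (2|7)=+1; (−1)^{2·4·3}·(-1)^4·(+1)^2 = +1.
v=3: a=3^-1·(≡1), b=3^-2·(≡2) mod 3; (1|3)=+1, (2|3)=-1; (−1)^{-1·-2·1}·(+1)^-2·(-1)^-1 = -1.
|Ram(2145, 11)| = 2, even; anisotropic at {3, 13}.

[3, 13]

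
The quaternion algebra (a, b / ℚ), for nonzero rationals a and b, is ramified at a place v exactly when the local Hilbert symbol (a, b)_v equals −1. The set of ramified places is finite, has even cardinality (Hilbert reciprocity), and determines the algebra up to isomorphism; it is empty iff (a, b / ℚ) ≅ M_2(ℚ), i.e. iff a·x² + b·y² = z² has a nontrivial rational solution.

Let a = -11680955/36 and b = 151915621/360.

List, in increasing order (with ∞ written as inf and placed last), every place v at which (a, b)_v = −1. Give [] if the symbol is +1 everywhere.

[2, 5, 11, 13]

(a, b) ≡ (-12155, 74290) mod (ℚ^×)²; places V = {2, 3, 5, 11, 13, 17, 19, 23, 31, ∞}.
(a,b)_31: α=2, u≡18; β=0, v≡8 (mod 31); (18|31)=+1, (8|31)=+1; sign (−1)^0·+1^0·+1^2 = +1.
(a,b)_2: α=-2, β=-3; u≡5, v≡1 (mod 8); ε(u)ε(v)=0·0, αω(v)=-2·0, βω(u)=-3·1; sum ≡ 1  ⇒  -1.
(a,b)_19: α=0, u≡1; β=1, v≡2 (mod 19); (1|19)=+1, (2|19)=-1; sign (−1)^0·+1^1·-1^0 = +1.
(a,b)_17: α=1, u≡4; β=1, v≡9 (mod 17); (4|17)=+1, (9|17)=+1; sign (−1)^0·+1^1·+1^1 = +1.
(a,b)_11: α=1, u≡8; β=2, v≡2 (mod 11); (8|11)=-1, (2|11)=-1; sign (−1)^0·-1^2·-1^1 = -1.
(a,b)_∞: sgn(-12155)=−, sgn(74290)=+, so +1.
(a,b)_23: α=0, u≡6; β=1, v≡17 (mod 23); (6|23)=+1, (17|23)=-1; sign (−1)^0·+1^1·-1^0 = +1.
(a,b)_5: α=1, u≡4; β=-1, v≡3 (mod 5); (4|5)=+1, (3|5)=-1; sign (−1)^0·+1^-1·-1^1 = -1.
(a,b)_3: α=-2, u≡1; β=-2, v≡1 (mod 3); (1|3)=+1, (1|3)=+1; sign (−1)^0·+1^-2·+1^-2 = +1.
(a,b)_13: α=1, u≡9; β=2, v≡7 (mod 13); (9|13)=+1, (7|13)=-1; sign (−1)^0·+1^2·-1^1 = -1.
|Ram(-12155, 74290)| = 4, even; anisotropic at {2, 5, 11, 13}.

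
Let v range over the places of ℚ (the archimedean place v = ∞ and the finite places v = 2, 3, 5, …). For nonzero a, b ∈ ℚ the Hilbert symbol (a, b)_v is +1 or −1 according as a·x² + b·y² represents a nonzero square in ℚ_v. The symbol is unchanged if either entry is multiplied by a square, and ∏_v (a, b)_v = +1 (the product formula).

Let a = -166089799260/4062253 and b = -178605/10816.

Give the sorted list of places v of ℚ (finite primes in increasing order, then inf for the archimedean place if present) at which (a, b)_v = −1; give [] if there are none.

(a, b) ≡ (-509795, -5) mod (ℚ^×)²; places V = {2, 3, 5, 7, 11, 13, 23, 31, 43, ∞}.
(a,b)_3: α=2, u≡1; β=6, v≡1 (mod 3); (1|3)=+1, (1|3)=+1; sign (−1)^0·+1^6·+1^2 = +1.
(a,b)_31: α=1, u≡14; β=0, v≡15 (mod 31); (14|31)=+1, (15|31)=-1; sign (−1)^0·+1^0·-1^1 = -1.
(a,b)_13: α=-3, u≡6; β=-2, v≡11 (mod 13); (6|13)=-1, (11|13)=-1; sign (−1)^0·-1^-2·-1^-3 = -1.
(a,b)_23: α=1, u≡19; β=0, v≡6 (mod 23); (19|23)=-1, (6|23)=+1; sign (−1)^0·-1^0·+1^1 = +1.
(a,b)_7: α=6, u≡1; β=2, v≡2 (mod 7); (1|7)=+1, (2|7)=+1; sign (−1)^0·+1^2·+1^6 = +1.
(a,b)_11: α=1, u≡4; β=0, v≡8 (mod 11); (4|11)=+1, (8|11)=-1; sign (−1)^0·+1^0·-1^1 = -1.
(a,b)_5: α=1, u≡1; β=1, v≡4 (mod 5); (1|5)=+1, (4|5)=+1; sign (−1)^0·+1^1·+1^1 = +1.
(a,b)_∞: sgn(-509795)=−, sgn(-5)=−, so -1.
(a,b)_43: α=-2, u≡9; β=0, v≡40 (mod 43); (9|43)=+1, (40|43)=+1; sign (−1)^0·+1^0·+1^-2 = +1.
(a,b)_2: α=2, β=-6; u≡5, v≡3 (mod 8); ε(u)ε(v)=0·1, αω(v)=2·1, βω(u)=-6·1; sum ≡ 0  ⇒  +1.
Ram(-509795, -5) = {11, 13, 31, ∞}; no ℚ_11-point on the conic.

[11, 13, 31, inf]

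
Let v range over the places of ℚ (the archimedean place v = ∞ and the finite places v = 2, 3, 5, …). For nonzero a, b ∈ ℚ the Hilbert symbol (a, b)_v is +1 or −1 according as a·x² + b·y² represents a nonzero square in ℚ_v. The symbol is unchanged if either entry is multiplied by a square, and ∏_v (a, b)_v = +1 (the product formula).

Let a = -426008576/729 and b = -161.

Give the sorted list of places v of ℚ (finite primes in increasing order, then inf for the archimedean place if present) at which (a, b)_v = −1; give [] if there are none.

[7, 19, 23, inf]

(a, b) ≡ (-104006, -161) mod (ℚ^×)²; places V = {2, 3, 7, 17, 19, 23, ∞}.
(a,b)_23: α=1, u≡4; β=1, v≡16 (mod 23); (4|23)=+1, (16|23)=+1; sign (−1)^1·+1^1·+1^1 = -1.
(a,b)_17: α=1, u≡1; β=0, v≡9 (mod 17); (1|17)=+1, (9|17)=+1; sign (−1)^0·+1^0·+1^1 = +1.
(a,b)_2: α=13, β=0; u≡5, v≡7 (mod 8); ε(u)ε(v)=0·1, αω(v)=13·0, βω(u)=0·1; sum ≡ 0  ⇒  +1.
(a,b)_∞: sgn(-104006)=−, sgn(-161)=−, so -1.
(a,b)_3: α=-6, u≡1; β=0, v≡1 (mod 3); (1|3)=+1, (1|3)=+1; sign (−1)^0·+1^0·+1^-6 = +1.
(a,b)_19: α=1, u≡5; β=0, v≡10 (mod 19); (5|19)=+1, (10|19)=-1; sign (−1)^0·+1^0·-1^1 = -1.
(a,b)_7: α=1, u≡3; β=1, v≡5 (mod 7); (3|7)=-1, (5|7)=-1; sign (−1)^1·-1^1·-1^1 = -1.
|Ram(-104006, -161)| = 4, even; anisotropic at {7, 19, 23, ∞}.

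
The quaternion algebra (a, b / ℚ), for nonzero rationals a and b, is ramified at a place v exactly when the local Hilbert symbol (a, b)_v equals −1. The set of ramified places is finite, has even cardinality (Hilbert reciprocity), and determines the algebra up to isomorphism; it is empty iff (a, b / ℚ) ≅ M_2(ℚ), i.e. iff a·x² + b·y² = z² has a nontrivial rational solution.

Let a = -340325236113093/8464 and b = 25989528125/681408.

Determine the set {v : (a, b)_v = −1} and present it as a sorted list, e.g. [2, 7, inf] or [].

[2, 5, 7, 11, 29, 31]

(a, b) ≡ (-6293, 346115) mod (ℚ^×)²; places V = {2, 3, 5, 7, 11, 13, 23, 29, 31, ∞}.
(a,b)_7: α=1, u≡1; β=-1, v≡4 (mod 7); (1|7)=+1, (4|7)=+1; sign (−1)^1·+1^-1·+1^1 = -1.
(a,b)_31: α=1, u≡20; β=1, v≡10 (mod 31); (20|31)=+1, (10|31)=+1; sign (−1)^1·+1^1·+1^1 = -1.
(a,b)_13: α=0, u≡3; β=-2, v≡1 (mod 13); (3|13)=+1, (1|13)=+1; sign (−1)^0·+1^-2·+1^0 = +1.
(a,b)_11: α=2, u≡2; β=1, v≡9 (mod 11); (2|11)=-1, (9|11)=+1; sign (−1)^0·-1^1·+1^2 = -1.
(a,b)_23: α=-2, u≡8; β=0, v≡20 (mod 23); (8|23)=+1, (20|23)=-1; sign (−1)^0·+1^0·-1^-2 = +1.
(a,b)_5: α=0, u≡3; β=5, v≡3 (mod 5); (3|5)=-1, (3|5)=-1; sign (−1)^0·-1^5·-1^0 = -1.
(a,b)_2: α=-4, β=-6; u≡3, v≡3 (mod 8); ε(u)ε(v)=1·1, αω(v)=-4·1, βω(u)=-6·1; sum ≡ 1  ⇒  -1.
(a,b)_3: α=12, u≡1; β=-2, v≡2 (mod 3); (1|3)=+1, (2|3)=-1; sign (−1)^0·+1^-2·-1^12 = +1.
(a,b)_∞: sgn(-6293)=−, sgn(346115)=+, so +1.
(a,b)_29: α=3, u≡19; β=3, v≡25 (mod 29); (19|29)=-1, (25|29)=+1; sign (−1)^0·-1^3·+1^3 = -1.
|Ram(-6293, 346115)| = 6, even; anisotropic at {2, 5, 7, 11, 29, 31}.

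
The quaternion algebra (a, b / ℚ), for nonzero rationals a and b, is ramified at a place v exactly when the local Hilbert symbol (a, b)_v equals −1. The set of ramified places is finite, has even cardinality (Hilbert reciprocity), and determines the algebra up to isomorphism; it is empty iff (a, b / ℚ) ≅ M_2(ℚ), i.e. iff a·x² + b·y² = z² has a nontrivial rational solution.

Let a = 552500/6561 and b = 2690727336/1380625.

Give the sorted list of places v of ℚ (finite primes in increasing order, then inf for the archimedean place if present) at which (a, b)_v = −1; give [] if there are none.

Mod squares: a ≡ 221, b ≡ 7626. Check v ∈ {∞, 2, 3, 5, 11, 13, 17, 31, 41, 47}.
v=41: a=41^0·(≡25), b=41^1·(≡29) mod 41; (25|41)=+1, (29|41)=-1; (−1)^{0·1·20}·(+1)^1·(-1)^0 = +1.
v=2: v_2(a)=2, v_2(b)=3; units ≡ 5, 5 (mod 8); ε·ε+αω+βω = 0·0+2·1+3·1 ≡ 1  ⇒  (a,b)_2 = -1.
v=∞: 221 > 0 and 7626 > 0  ⇒  (a,b)_∞ = +1.
v=13: a=13^1·(≡9), b=13^0·(≡2) mod 13; (9|13)=+1, (2|13)=-1; (−1)^{1·0·6}·(+1)^0·(-1)^1 = -1.
v=3: a=3^-8·(≡2), b=3^7·(≡1) mod 3; (2|3)=-1, (1|3)=+1; (−1)^{-8·7·1}·(-1)^7·(+1)^-8 = -1.
v=5: a=5^4·(≡4), b=5^-4·(≡4) mod 5; (4|5)=+1, (4|5)=+1; (−1)^{4·-4·2}·(+1)^-4·(+1)^4 = +1.
v=17: a=17^1·(≡4), b=17^0·(≡11) mod 17; (4|17)=+1, (11|17)=-1; (−1)^{1·0·8}·(+1)^0·(-1)^1 = -1.
v=47: a=47^0·(≡19), b=47^-2·(≡6) mod 47; (19|47)=-1, (6|47)=+1; (−1)^{0·-2·23}·(-1)^-2·(+1)^0 = +1.
v=31: a=31^0·(≡4), b=31^1·(≡22) mod 31; (4|31)=+1, (22|31)=-1; (−1)^{0·1·15}·(+1)^1·(-1)^0 = +1.
v=11: a=11^0·(≡5), b=11^2·(≡9) mod 11; (5|11)=+1, (9|11)=+1; (−1)^{0·2·5}·(+1)^2·(+1)^0 = +1.
|Ram(221, 7626)| = 4, even; anisotropic at {2, 3, 13, 17}.

[2, 3, 13, 17]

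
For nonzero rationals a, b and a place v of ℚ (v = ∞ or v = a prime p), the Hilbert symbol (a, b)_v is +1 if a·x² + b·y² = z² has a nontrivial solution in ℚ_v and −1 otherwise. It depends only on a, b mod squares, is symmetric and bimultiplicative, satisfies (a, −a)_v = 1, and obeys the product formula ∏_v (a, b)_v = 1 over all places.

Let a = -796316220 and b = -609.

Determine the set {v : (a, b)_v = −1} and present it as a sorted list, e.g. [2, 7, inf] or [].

(a, b) ≡ (-22119895, -609) mod (ℚ^×)²; places V = {2, 3, 5, 7, 19, 29, 31, 37, ∞}.
(a,b)_3: α=2, u≡2; β=1, v≡1 (mod 3); (2|3)=-1, (1|3)=+1; sign (−1)^0·-1^1·+1^2 = -1.
(a,b)_5: α=1, u≡1; β=0, v≡1 (mod 5); (1|5)=+1, (1|5)=+1; sign (−1)^0·+1^0·+1^1 = +1.
(a,b)_∞: sgn(-22119895)=−, sgn(-609)=−, so -1.
(a,b)_19: α=1, u≡17; β=0, v≡18 (mod 19); (17|19)=+1, (18|19)=-1; sign (−1)^0·+1^0·-1^1 = -1.
(a,b)_37: α=1, u≡26; β=0, v≡20 (mod 37); (26|37)=+1, (20|37)=-1; sign (−1)^0·+1^0·-1^1 = -1.
(a,b)_7: α=1, u≡4; β=1, v≡4 (mod 7); (4|7)=+1, (4|7)=+1; sign (−1)^1·+1^1·+1^1 = -1.
(a,b)_29: α=1, u≡21; β=1, v≡8 (mod 29); (21|29)=-1, (8|29)=-1; sign (−1)^0·-1^1·-1^1 = +1.
(a,b)_31: α=1, u≡3; β=0, v≡11 (mod 31); (3|31)=-1, (11|31)=-1; sign (−1)^0·-1^0·-1^1 = -1.
(a,b)_2: α=2, β=0; u≡1, v≡7 (mod 8); ε(u)ε(v)=0·1, αω(v)=2·0, βω(u)=0·0; sum ≡ 0  ⇒  +1.
Ram(-22119895, -609) = {3, 7, 19, 31, 37, ∞}; no ℚ_3-point on the conic.

[3, 7, 19, 31, 37, inf]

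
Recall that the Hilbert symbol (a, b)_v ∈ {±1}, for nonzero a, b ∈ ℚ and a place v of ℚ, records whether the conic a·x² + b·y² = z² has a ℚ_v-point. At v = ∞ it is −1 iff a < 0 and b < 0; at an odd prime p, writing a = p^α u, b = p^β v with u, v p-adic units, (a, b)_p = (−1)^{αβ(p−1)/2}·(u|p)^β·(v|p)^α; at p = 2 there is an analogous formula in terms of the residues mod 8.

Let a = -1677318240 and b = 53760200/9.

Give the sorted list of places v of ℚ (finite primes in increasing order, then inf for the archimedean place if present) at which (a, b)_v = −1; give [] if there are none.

[2, 3, 5, 13, 23, 29]

Mod squares: a ≡ -620310, b ≡ 537602. Check v ∈ {∞, 2, 3, 5, 13, 23, 29, 31}.
v=3: a=3^1·(≡2), b=3^-2·(≡2) mod 3; (2|3)=-1, (2|3)=-1; (−1)^{1·-2·1}·(-1)^-2·(-1)^1 = -1.
v=2: v_2(a)=5, v_2(b)=3; units ≡ 5, 1 (mod 8); ε·ε+αω+βω = 0·0+5·0+3·1 ≡ 1  ⇒  (a,b)_2 = -1.
v=5: a=5^1·(≡2), b=5^2·(≡2) mod 5; (2|5)=-1, (2|5)=-1; (−1)^{1·2·2}·(-1)^2·(-1)^1 = -1.
v=∞: -620310 < 0 and 537602 > 0  ⇒  (a,b)_∞ = +1.
v=23: a=23^1·(≡2), b=23^1·(≡13) mod 23; (2|23)=+1, (13|23)=+1; (−1)^{1·1·11}·(+1)^1·(+1)^1 = -1.
v=29: a=29^1·(≡26), b=29^1·(≡23) mod 29; (26|29)=-1, (23|29)=+1; (−1)^{1·1·14}·(-1)^1·(+1)^1 = -1.
v=13: a=13^2·(≡7), b=13^1·(≡1) mod 13; (7|13)=-1, (1|13)=+1; (−1)^{2·1·6}·(-1)^1·(+1)^2 = -1.
v=31: a=31^1·(≡19), b=31^1·(≡17) mod 31; (19|31)=+1, (17|31)=-1; (−1)^{1·1·15}·(+1)^1·(-1)^1 = +1.
|Ram(-620310, 537602)| = 6, even; anisotropic at {2, 3, 5, 13, 23, 29}.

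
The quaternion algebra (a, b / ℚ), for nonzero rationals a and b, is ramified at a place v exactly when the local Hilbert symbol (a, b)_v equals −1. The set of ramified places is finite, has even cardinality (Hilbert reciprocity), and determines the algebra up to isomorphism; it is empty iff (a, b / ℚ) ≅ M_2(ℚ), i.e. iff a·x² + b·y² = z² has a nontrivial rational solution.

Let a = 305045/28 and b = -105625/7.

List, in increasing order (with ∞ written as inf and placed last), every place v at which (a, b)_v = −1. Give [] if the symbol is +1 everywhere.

[5, 7]

(a, b) ≡ (35, -7) mod (ℚ^×)²; places V = {2, 5, 7, 13, 19, ∞}.
(a,b)_19: α=2, u≡1; β=0, v≡13 (mod 19); (1|19)=+1, (13|19)=-1; sign (−1)^0·+1^0·-1^2 = +1.
(a,b)_2: α=-2, β=0; u≡3, v≡1 (mod 8); ε(u)ε(v)=1·0, αω(v)=-2·0, βω(u)=0·1; sum ≡ 0  ⇒  +1.
(a,b)_∞: sgn(35)=+, sgn(-7)=−, so +1.
(a,b)_13: α=2, u≡12; β=2, v≡11 (mod 13); (12|13)=+1, (11|13)=-1; sign (−1)^0·+1^2·-1^2 = +1.
(a,b)_7: α=-1, u≡5; β=-1, v≡5 (mod 7); (5|7)=-1, (5|7)=-1; sign (−1)^1·-1^-1·-1^-1 = -1.
(a,b)_5: α=1, u≡3; β=4, v≡3 (mod 5); (3|5)=-1, (3|5)=-1; sign (−1)^0·-1^4·-1^1 = -1.
(35, -7 / ℚ) ramifies at {5, 7}: a division algebra.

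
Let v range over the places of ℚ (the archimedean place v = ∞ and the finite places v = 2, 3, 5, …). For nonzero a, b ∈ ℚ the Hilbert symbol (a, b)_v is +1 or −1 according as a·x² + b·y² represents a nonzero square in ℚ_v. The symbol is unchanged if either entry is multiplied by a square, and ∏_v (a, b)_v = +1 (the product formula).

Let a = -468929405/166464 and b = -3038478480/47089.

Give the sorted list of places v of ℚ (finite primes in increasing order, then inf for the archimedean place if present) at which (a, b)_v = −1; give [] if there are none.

Mod squares: a ≡ -886445, b ≡ -2344505. Check v ∈ {∞, 2, 3, 5, 7, 17, 19, 23, 29, 31, 37, 43}.
v=19: a=19^1·(≡6), b=19^1·(≡3) mod 19; (6|19)=+1, (3|19)=-1; (−1)^{1·1·9}·(+1)^1·(-1)^1 = +1.
v=3: a=3^-2·(≡1), b=3^4·(≡1) mod 3; (1|3)=+1, (1|3)=+1; (−1)^{-2·4·1}·(+1)^4·(+1)^-2 = +1.
v=31: a=31^1·(≡25), b=31^-2·(≡2) mod 31; (25|31)=+1, (2|31)=+1; (−1)^{1·-2·15}·(+1)^-2·(+1)^1 = +1.
v=7: a=7^1·(≡2), b=7^-2·(≡6) mod 7; (2|7)=+1, (6|7)=-1; (−1)^{1·-2·3}·(+1)^-2·(-1)^1 = -1.
v=29: a=29^0·(≡11), b=29^1·(≡9) mod 29; (11|29)=-1, (9|29)=+1; (−1)^{0·1·14}·(-1)^1·(+1)^0 = -1.
v=∞: -886445 < 0 and -2344505 < 0  ⇒  (a,b)_∞ = -1.
v=17: a=17^-2·(≡14), b=17^0·(≡4) mod 17; (14|17)=-1, (4|17)=+1; (−1)^{-2·0·8}·(-1)^0·(+1)^-2 = +1.
v=23: a=23^2·(≡14), b=23^1·(≡1) mod 23; (14|23)=-1, (1|23)=+1; (−1)^{2·1·11}·(-1)^1·(+1)^2 = -1.
v=2: v_2(a)=-6, v_2(b)=4; units ≡ 3, 7 (mod 8); ε·ε+αω+βω = 1·1+-6·0+4·1 ≡ 1  ⇒  (a,b)_2 = -1.
v=5: a=5^1·(≡1), b=5^1·(≡1) mod 5; (1|5)=+1, (1|5)=+1; (−1)^{1·1·2}·(+1)^1·(+1)^1 = +1.
v=37: a=37^0·(≡11), b=37^1·(≡11) mod 37; (11|37)=+1, (11|37)=+1; (−1)^{0·1·18}·(+1)^1·(+1)^0 = +1.
v=43: a=43^1·(≡10), b=43^0·(≡19) mod 43; (10|43)=+1, (19|43)=-1; (−1)^{1·0·21}·(+1)^0·(-1)^1 = -1.
Ram(-886445, -2344505) = {2, 7, 23, 29, 43, ∞}; no ℚ_2-point on the conic.

[2, 7, 23, 29, 43, inf]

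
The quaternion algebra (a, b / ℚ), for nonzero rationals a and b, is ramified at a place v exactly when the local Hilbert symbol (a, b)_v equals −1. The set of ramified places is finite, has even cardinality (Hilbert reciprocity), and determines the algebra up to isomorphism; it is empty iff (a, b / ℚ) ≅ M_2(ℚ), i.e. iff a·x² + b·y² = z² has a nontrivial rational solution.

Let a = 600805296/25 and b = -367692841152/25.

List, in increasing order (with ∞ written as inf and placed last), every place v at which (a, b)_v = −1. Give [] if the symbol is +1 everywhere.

[3, 7, 29, 31]

(a, b) ≡ (4172259, -245427) mod (ℚ^×)²; places V = {2, 3, 5, 7, 13, 17, 29, 31, ∞}.
(a,b)_3: α=3, u≡1; β=5, v≡1 (mod 3); (1|3)=+1, (1|3)=+1; sign (−1)^1·+1^5·+1^3 = -1.
(a,b)_17: α=1, u≡15; β=2, v≡4 (mod 17); (15|17)=+1, (4|17)=+1; sign (−1)^0·+1^2·+1^1 = +1.
(a,b)_7: α=1, u≡1; β=1, v≡4 (mod 7); (1|7)=+1, (4|7)=+1; sign (−1)^1·+1^1·+1^1 = -1.
(a,b)_∞: sgn(4172259)=+, sgn(-245427)=−, so +1.
(a,b)_29: α=1, u≡15; β=1, v≡13 (mod 29); (15|29)=-1, (13|29)=+1; sign (−1)^0·-1^1·+1^1 = -1.
(a,b)_2: α=4, β=6; u≡3, v≡5 (mod 8); ε(u)ε(v)=1·0, αω(v)=4·1, βω(u)=6·1; sum ≡ 0  ⇒  +1.
(a,b)_5: α=-2, u≡1; β=-2, v≡3 (mod 5); (1|5)=+1, (3|5)=-1; sign (−1)^0·+1^-2·-1^-2 = +1.
(a,b)_31: α=1, u≡2; β=1, v≡16 (mod 31); (2|31)=+1, (16|31)=+1; sign (−1)^1·+1^1·+1^1 = -1.
(a,b)_13: α=1, u≡1; β=1, v≡12 (mod 13); (1|13)=+1, (12|13)=+1; sign (−1)^0·+1^1·+1^1 = +1.
Ram(4172259, -245427) = {3, 7, 29, 31}; no ℚ_3-point on the conic.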